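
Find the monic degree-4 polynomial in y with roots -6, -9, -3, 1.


p(y) = (y + 6)(y + 9)(y + 3)(y - 1)
Expand: y^4 + 17y^3 + 81y^2 + 63y - 162


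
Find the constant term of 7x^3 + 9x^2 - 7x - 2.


Read off the constant term: -2


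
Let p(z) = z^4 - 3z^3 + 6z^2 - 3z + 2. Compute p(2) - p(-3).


p(2) = 12
p(-3) = 227
p(2) - p(-3) = 12 - 227 = -215


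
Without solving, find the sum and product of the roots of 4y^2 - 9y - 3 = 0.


For ay^2+by+c=0: sum = -b/a, product = c/a.
a=4, b=-9, c=-3
Sum = -(-9)/4 = 9/4
Product = (-3)/4 = -3/4


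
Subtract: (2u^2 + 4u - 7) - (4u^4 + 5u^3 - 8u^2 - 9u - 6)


Distribute the minus sign:
  (2u^2 + 4u - 7)
- (4u^4 + 5u^3 - 8u^2 - 9u - 6)
Negate second polynomial: -4u^4 - 5u^3 + 8u^2 + 9u + 6
Add: -4u^4 - 5u^3 + 10u^2 + 13u - 1


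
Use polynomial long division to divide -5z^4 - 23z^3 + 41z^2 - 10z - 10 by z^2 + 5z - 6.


(-5z^4 - 23z^3 + 41z^2 - 10z - 10) / (z^2 + 5z - 6)
Step 1: -5z^2 * (z^2 + 5z - 6) = -5z^4 - 25z^3 + 30z^2; subtract.
Step 2: 2z * (z^2 + 5z - 6) = 2z^3 + 10z^2 - 12z; subtract.
Step 3: 1 * (z^2 + 5z - 6) = z^2 + 5z - 6; subtract.
Quotient: -5z^2 + 2z + 1, Remainder: -3z - 4


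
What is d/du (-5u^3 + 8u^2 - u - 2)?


Apply the power rule term by term:
  d/du(-5u^3) = -15u^2
  d/du(8u^2) = 16u
  d/du(-u) = -1
  d/du(-2) = 0
p'(u) = -15u^2 + 16u - 1


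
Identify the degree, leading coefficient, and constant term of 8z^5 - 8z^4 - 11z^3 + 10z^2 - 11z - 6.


Highest power of z is 5, with coefficient 8. Constant term is -6.
Degree = 5, leading coefficient = 8, constant term = -6


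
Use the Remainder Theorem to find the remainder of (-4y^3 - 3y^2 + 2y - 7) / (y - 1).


By the Remainder Theorem, the remainder equals p(1):
  -4*(1)^3 = -4
  -3*(1)^2 = -3
  2*(1)^1 = 2
  constant: -7
Sum: -4 - 3 + 2 - 7 = -12


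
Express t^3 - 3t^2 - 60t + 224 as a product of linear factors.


Try integer roots (divisors of 224). t=-8: p(-8)=0.
Divide out (t + 8): quotient is t^2 - 11t + 28.
Factor the quadratic: (t - 7)(t - 4)
Result: (t + 8)(t - 7)(t - 4)


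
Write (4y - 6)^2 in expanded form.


Expand (4y - 6)^2 by repeated multiplication:
= 16y^2 - 48y + 36


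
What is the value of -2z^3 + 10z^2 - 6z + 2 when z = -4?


Using direct substitution:
  -2 * (-4)^3 = 128
  10 * (-4)^2 = 160
  -6 * (-4)^1 = 24
  constant: 2
Sum = 128 + 160 + 24 + 2 = 314


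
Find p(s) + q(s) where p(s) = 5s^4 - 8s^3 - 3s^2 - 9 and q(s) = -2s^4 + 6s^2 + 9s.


Align terms by degree and add:
  5s^4 - 8s^3 - 3s^2 - 9
  -2s^4 + 6s^2 + 9s
= 3s^4 - 8s^3 + 3s^2 + 9s - 9


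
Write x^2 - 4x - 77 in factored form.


Roots satisfy r1 + r2 = -b/a = 4 and r1*r2 = c/a = -77.
So r1 = -7, r2 = 11.
x^2 - 4x - 77 = (x - r1)(x - r2) = (x + 7)(x - 11)


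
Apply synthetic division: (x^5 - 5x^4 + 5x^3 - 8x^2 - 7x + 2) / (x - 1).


Synthetic division with c = 1. Coefficients: 1, -5, 5, -8, -7, 2
Bring down 1.
  1 * 1 = 1; 1 - 5 = -4
  -4 * 1 = -4; -4 + 5 = 1
  1 * 1 = 1; 1 - 8 = -7
  -7 * 1 = -7; -7 - 7 = -14
  -14 * 1 = -14; -14 + 2 = -12
Quotient: x^4 - 4x^3 + x^2 - 7x - 14, Remainder: -12


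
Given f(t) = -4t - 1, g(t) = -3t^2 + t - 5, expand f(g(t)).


Substitute g(t) into f:
f(g(t)) = -4*(-3t^2 + t - 5) + (-1)
Expand and combine: 12t^2 - 4t + 19


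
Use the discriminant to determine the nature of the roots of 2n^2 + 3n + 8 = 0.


D = b^2 - 4ac = (3)^2 - 4(2)(8) = 9 - 64 = -55
Since D < 0: two complex conjugate roots (no real roots)


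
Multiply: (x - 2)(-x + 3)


Distribute each term of the first polynomial:
  (x)(-x + 3) = -x^2 + 3x
  (-2)(-x + 3) = 2x - 6
Sum: -x^2 + 5x - 6


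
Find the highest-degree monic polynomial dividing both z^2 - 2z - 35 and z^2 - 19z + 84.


Factor each:
  z^2 - 2z - 35 = (z - 7)(z + 5)
  z^2 - 19z + 84 = (z - 7)(z - 12)
Common monic factor: z - 7


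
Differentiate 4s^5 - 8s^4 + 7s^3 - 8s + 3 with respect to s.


Apply the power rule term by term:
  d/ds(4s^5) = 20s^4
  d/ds(-8s^4) = -32s^3
  d/ds(7s^3) = 21s^2
  d/ds(-8s) = -8
  d/ds(3) = 0
p'(s) = 20s^4 - 32s^3 + 21s^2 - 8


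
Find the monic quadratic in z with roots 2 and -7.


p(z) = (z - 2)(z + 7)
Expand: z^2 + 5z - 14


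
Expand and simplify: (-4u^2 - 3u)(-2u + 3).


Distribute each term of the first polynomial:
  (-4u^2)(-2u + 3) = 8u^3 - 12u^2
  (-3u)(-2u + 3) = 6u^2 - 9u
Sum: 8u^3 - 6u^2 - 9u


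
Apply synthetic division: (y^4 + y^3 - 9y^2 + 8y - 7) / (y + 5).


Synthetic division with c = -5. Coefficients: 1, 1, -9, 8, -7
Bring down 1.
  1 * -5 = -5; -5 + 1 = -4
  -4 * -5 = 20; 20 - 9 = 11
  11 * -5 = -55; -55 + 8 = -47
  -47 * -5 = 235; 235 - 7 = 228
Quotient: y^3 - 4y^2 + 11y - 47, Remainder: 228


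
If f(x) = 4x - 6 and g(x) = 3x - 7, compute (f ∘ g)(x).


Substitute g(x) into f:
f(g(x)) = 4*(3x - 7) + (-6)
Expand and combine: 12x - 34


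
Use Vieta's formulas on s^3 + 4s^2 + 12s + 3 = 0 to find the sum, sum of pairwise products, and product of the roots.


Monic cubic s^3+bs^2+cs+d=0: sum=-b, pairwise sum=c, product=-d.
b=4, c=12, d=3
r1+r2+r3 = -4
r1r2+r1r3+r2r3 = 12
r1r2r3 = -3


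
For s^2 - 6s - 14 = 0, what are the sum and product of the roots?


For as^2+bs+c=0: sum = -b/a, product = c/a.
a=1, b=-6, c=-14
Sum = -(-6)/1 = 6
Product = (-14)/1 = -14


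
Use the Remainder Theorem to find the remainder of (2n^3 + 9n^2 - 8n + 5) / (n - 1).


By the Remainder Theorem, the remainder equals p(1):
  2*(1)^3 = 2
  9*(1)^2 = 9
  -8*(1)^1 = -8
  constant: 5
Sum: 2 + 9 - 8 + 5 = 8


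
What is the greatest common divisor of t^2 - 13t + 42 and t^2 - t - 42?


Factor each:
  t^2 - 13t + 42 = (t - 7)(t - 6)
  t^2 - t - 42 = (t - 7)(t + 6)
Common monic factor: t - 7


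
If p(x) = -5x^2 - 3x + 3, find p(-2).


Using direct substitution:
  -5 * (-2)^2 = -20
  -3 * (-2)^1 = 6
  constant: 3
Sum = -20 + 6 + 3 = -11


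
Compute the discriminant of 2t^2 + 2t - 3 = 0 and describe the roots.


D = b^2 - 4ac = (2)^2 - 4(2)(-3) = 4 + 24 = 28
Since D > 0: two distinct irrational roots


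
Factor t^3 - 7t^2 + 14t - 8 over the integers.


Try integer roots (divisors of -8). t=2: p(2)=0.
Divide out (t - 2): quotient is t^2 - 5t + 4.
Factor the quadratic: (t - 4)(t - 1)
Result: (t - 2)(t - 4)(t - 1)


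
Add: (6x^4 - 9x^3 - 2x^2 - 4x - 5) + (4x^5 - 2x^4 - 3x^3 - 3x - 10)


Align terms by degree and add:
  6x^4 - 9x^3 - 2x^2 - 4x - 5
+ 4x^5 - 2x^4 - 3x^3 - 3x - 10
= 4x^5 + 4x^4 - 12x^3 - 2x^2 - 7x - 15


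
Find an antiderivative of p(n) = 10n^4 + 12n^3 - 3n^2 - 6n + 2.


Reverse power rule on each term:
  ∫ 10n^4 dn = 2n^5
  ∫ 12n^3 dn = 3n^4
  ∫ -3n^2 dn = -n^3
  ∫ -6n dn = -3n^2
  ∫ 2 dn = 2n
F(n) = 2n^5 + 3n^4 - n^3 - 3n^2 + 2n + C


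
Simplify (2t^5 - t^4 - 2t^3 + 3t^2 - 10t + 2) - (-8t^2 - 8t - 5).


Distribute the minus sign:
  (2t^5 - t^4 - 2t^3 + 3t^2 - 10t + 2)
- (-8t^2 - 8t - 5)
Negate second polynomial: 8t^2 + 8t + 5
Add: 2t^5 - t^4 - 2t^3 + 11t^2 - 2t + 7


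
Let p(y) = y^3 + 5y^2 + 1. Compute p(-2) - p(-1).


p(-2) = 13
p(-1) = 5
p(-2) - p(-1) = 13 - 5 = 8


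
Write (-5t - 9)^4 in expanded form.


Expand (-5t - 9)^4 by repeated multiplication:
  (-5t - 9)^2 = 25t^2 + 90t + 81
  (-5t - 9)^3 = -125t^3 - 675t^2 - 1215t - 729
= 625t^4 + 4500t^3 + 12150t^2 + 14580t + 6561


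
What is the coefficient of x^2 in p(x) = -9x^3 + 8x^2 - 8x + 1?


Read off the coefficient of x^2: 8


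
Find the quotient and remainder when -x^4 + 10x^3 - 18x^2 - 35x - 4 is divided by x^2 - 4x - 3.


(-x^4 + 10x^3 - 18x^2 - 35x - 4) / (x^2 - 4x - 3)
Step 1: -x^2 * (x^2 - 4x - 3) = -x^4 + 4x^3 + 3x^2; subtract.
Step 2: 6x * (x^2 - 4x - 3) = 6x^3 - 24x^2 - 18x; subtract.
Step 3: 3 * (x^2 - 4x - 3) = 3x^2 - 12x - 9; subtract.
Quotient: -x^2 + 6x + 3, Remainder: -5x + 5


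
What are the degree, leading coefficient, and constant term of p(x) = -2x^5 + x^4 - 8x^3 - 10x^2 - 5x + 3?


Highest power of x is 5, with coefficient -2. Constant term is 3.
Degree = 5, leading coefficient = -2, constant term = 3


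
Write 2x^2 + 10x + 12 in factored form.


Roots satisfy r1 + r2 = -b/a = -5 and r1*r2 = c/a = 6.
So r1 = -2, r2 = -3.
2x^2 + 10x + 12 = 2(x - r1)(x - r2) = 2(x + 2)(x + 3)


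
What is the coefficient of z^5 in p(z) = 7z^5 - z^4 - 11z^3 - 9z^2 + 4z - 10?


Read off the coefficient of z^5: 7


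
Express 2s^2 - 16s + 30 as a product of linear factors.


Roots satisfy r1 + r2 = -b/a = 8 and r1*r2 = c/a = 15.
So r1 = 3, r2 = 5.
2s^2 - 16s + 30 = 2(s - r1)(s - r2) = 2(s - 3)(s - 5)


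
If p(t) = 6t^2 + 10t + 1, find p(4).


Using direct substitution:
  6 * (4)^2 = 96
  10 * (4)^1 = 40
  constant: 1
Sum = 96 + 40 + 1 = 137


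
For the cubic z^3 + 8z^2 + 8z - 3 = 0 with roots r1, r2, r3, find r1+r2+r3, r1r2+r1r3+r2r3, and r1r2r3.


Monic cubic z^3+bz^2+cz+d=0: sum=-b, pairwise sum=c, product=-d.
b=8, c=8, d=-3
r1+r2+r3 = -8
r1r2+r1r3+r2r3 = 8
r1r2r3 = 3


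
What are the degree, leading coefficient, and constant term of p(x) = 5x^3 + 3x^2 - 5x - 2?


Highest power of x is 3, with coefficient 5. Constant term is -2.
Degree = 3, leading coefficient = 5, constant term = -2


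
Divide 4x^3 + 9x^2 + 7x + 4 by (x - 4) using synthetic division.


Synthetic division with c = 4. Coefficients: 4, 9, 7, 4
Bring down 4.
  4 * 4 = 16; 16 + 9 = 25
  25 * 4 = 100; 100 + 7 = 107
  107 * 4 = 428; 428 + 4 = 432
Quotient: 4x^2 + 25x + 107, Remainder: 432


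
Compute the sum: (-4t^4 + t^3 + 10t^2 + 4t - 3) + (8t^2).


Align terms by degree and add:
  -4t^4 + t^3 + 10t^2 + 4t - 3
+ 8t^2
= -4t^4 + t^3 + 18t^2 + 4t - 3


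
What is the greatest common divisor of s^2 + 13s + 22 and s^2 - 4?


Factor each:
  s^2 + 13s + 22 = (s + 2)(s + 11)
  s^2 - 4 = (s + 2)(s - 2)
Common monic factor: s + 2


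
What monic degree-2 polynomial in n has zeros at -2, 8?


p(n) = (n + 2)(n - 8)
Expand: n^2 - 6n - 16


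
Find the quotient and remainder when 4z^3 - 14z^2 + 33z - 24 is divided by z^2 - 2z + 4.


(4z^3 - 14z^2 + 33z - 24) / (z^2 - 2z + 4)
Step 1: 4z * (z^2 - 2z + 4) = 4z^3 - 8z^2 + 16z; subtract.
Step 2: -6 * (z^2 - 2z + 4) = -6z^2 + 12z - 24; subtract.
Quotient: 4z - 6, Remainder: 5z


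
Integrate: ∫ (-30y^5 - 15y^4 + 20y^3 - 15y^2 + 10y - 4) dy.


Reverse power rule on each term:
  ∫ -30y^5 dy = -5y^6
  ∫ -15y^4 dy = -3y^5
  ∫ 20y^3 dy = 5y^4
  ∫ -15y^2 dy = -5y^3
  ∫ 10y dy = 5y^2
  ∫ -4 dy = -4y
F(y) = -5y^6 - 3y^5 + 5y^4 - 5y^3 + 5y^2 - 4y + C


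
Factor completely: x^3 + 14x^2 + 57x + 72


Try integer roots (divisors of 72). x=-3: p(-3)=0.
Divide out (x + 3): quotient is x^2 + 11x + 24.
Factor the quadratic: (x + 8)(x + 3)
Result: (x + 3)(x + 8)(x + 3)


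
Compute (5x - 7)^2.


Expand (5x - 7)^2 by repeated multiplication:
= 25x^2 - 70x + 49


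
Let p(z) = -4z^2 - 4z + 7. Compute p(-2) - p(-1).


p(-2) = -1
p(-1) = 7
p(-2) - p(-1) = -1 - 7 = -8


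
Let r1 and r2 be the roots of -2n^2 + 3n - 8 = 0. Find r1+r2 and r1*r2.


For an^2+bn+c=0: sum = -b/a, product = c/a.
a=-2, b=3, c=-8
Sum = -(3)/-2 = 3/2
Product = (-8)/-2 = 4


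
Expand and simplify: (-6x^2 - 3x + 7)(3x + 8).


Distribute each term of the first polynomial:
  (-6x^2)(3x + 8) = -18x^3 - 48x^2
  (-3x)(3x + 8) = -9x^2 - 24x
  (7)(3x + 8) = 21x + 56
Sum: -18x^3 - 57x^2 - 3x + 56


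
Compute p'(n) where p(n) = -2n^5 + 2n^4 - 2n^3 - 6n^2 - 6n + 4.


Apply the power rule term by term:
  d/dn(-2n^5) = -10n^4
  d/dn(2n^4) = 8n^3
  d/dn(-2n^3) = -6n^2
  d/dn(-6n^2) = -12n
  d/dn(-6n) = -6
  d/dn(4) = 0
p'(n) = -10n^4 + 8n^3 - 6n^2 - 12n - 6


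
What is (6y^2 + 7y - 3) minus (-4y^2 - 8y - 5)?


Distribute the minus sign:
  (6y^2 + 7y - 3)
- (-4y^2 - 8y - 5)
Negate second polynomial: 4y^2 + 8y + 5
Add: 10y^2 + 15y + 2


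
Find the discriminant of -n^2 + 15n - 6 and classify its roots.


D = b^2 - 4ac = (15)^2 - 4(-1)(-6) = 225 - 24 = 201
Since D > 0: two distinct irrational roots


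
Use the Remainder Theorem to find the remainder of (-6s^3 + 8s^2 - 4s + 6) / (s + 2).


By the Remainder Theorem, the remainder equals p(-2):
  -6*(-2)^3 = 48
  8*(-2)^2 = 32
  -4*(-2)^1 = 8
  constant: 6
Sum: 48 + 32 + 8 + 6 = 94


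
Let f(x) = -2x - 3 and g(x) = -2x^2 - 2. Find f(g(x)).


Substitute g(x) into f:
f(g(x)) = -2*(-2x^2 - 2) + (-3)
Expand and combine: 4x^2 + 1


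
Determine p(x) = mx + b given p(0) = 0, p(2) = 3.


p(x) = mx + b. Using p(0)=0, p(2)=3:
m = (0 - 3)/(0 - 2) = -3/-2 = 3/2
b = 0 - m*(0) = 0 = 0
p(x) = (3/2)x


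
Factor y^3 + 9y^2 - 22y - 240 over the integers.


Try integer roots (divisors of -240). y=-6: p(-6)=0.
Divide out (y + 6): quotient is y^2 + 3y - 40.
Factor the quadratic: (y + 8)(y - 5)
Result: (y + 6)(y + 8)(y - 5)


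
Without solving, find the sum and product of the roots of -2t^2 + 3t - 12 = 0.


For at^2+bt+c=0: sum = -b/a, product = c/a.
a=-2, b=3, c=-12
Sum = -(3)/-2 = 3/2
Product = (-12)/-2 = 6


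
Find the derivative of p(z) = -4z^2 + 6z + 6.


Apply the power rule term by term:
  d/dz(-4z^2) = -8z
  d/dz(6z) = 6
  d/dz(6) = 0
p'(z) = -8z + 6


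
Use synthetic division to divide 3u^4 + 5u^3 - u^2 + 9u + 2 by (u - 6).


Synthetic division with c = 6. Coefficients: 3, 5, -1, 9, 2
Bring down 3.
  3 * 6 = 18; 18 + 5 = 23
  23 * 6 = 138; 138 - 1 = 137
  137 * 6 = 822; 822 + 9 = 831
  831 * 6 = 4986; 4986 + 2 = 4988
Quotient: 3u^3 + 23u^2 + 137u + 831, Remainder: 4988


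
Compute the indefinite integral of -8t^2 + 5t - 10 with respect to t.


Reverse power rule on each term:
  ∫ -8t^2 dt = -(8/3)t^3
  ∫ 5t dt = (5/2)t^2
  ∫ -10 dt = -10t
F(t) = -(8/3)t^3 + (5/2)t^2 - 10t + C


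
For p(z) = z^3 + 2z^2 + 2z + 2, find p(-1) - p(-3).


p(-1) = 1
p(-3) = -13
p(-1) - p(-3) = 1 + 13 = 14


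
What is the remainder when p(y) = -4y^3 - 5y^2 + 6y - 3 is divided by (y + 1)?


By the Remainder Theorem, the remainder equals p(-1):
  -4*(-1)^3 = 4
  -5*(-1)^2 = -5
  6*(-1)^1 = -6
  constant: -3
Sum: 4 - 5 - 6 - 3 = -10


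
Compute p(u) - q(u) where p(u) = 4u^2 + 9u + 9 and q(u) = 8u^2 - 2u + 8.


Distribute the minus sign:
  (4u^2 + 9u + 9)
- (8u^2 - 2u + 8)
Negate second polynomial: -8u^2 + 2u - 8
Add: -4u^2 + 11u + 1


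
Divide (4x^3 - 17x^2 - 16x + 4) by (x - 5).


(4x^3 - 17x^2 - 16x + 4) / (x - 5)
Step 1: 4x^2 * (x - 5) = 4x^3 - 20x^2; subtract.
Step 2: 3x * (x - 5) = 3x^2 - 15x; subtract.
Step 3: -1 * (x - 5) = -x + 5; subtract.
Quotient: 4x^2 + 3x - 1, Remainder: -1


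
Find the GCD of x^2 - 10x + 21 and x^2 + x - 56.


Factor each:
  x^2 - 10x + 21 = (x - 7)(x - 3)
  x^2 + x - 56 = (x - 7)(x + 8)
Common monic factor: x - 7


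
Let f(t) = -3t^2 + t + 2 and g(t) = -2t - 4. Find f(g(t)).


Substitute g(t) into f:
f(g(t)) = -3*(-2t - 4)^2 + 1*(-2t - 4) + 2
(-2t - 4)^2 = 4t^2 + 16t + 16
Expand and combine: -12t^2 - 50t - 50


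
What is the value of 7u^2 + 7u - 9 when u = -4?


Using direct substitution:
  7 * (-4)^2 = 112
  7 * (-4)^1 = -28
  constant: -9
Sum = 112 - 28 - 9 = 75


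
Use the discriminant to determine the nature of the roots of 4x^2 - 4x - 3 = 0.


D = b^2 - 4ac = (-4)^2 - 4(4)(-3) = 16 + 48 = 64
Since D > 0: two distinct rational roots


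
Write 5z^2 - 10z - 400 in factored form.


Roots satisfy r1 + r2 = -b/a = 2 and r1*r2 = c/a = -80.
So r1 = -8, r2 = 10.
5z^2 - 10z - 400 = 5(z - r1)(z - r2) = 5(z + 8)(z - 10)


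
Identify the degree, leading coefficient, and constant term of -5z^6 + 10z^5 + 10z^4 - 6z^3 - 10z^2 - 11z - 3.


Highest power of z is 6, with coefficient -5. Constant term is -3.
Degree = 6, leading coefficient = -5, constant term = -3


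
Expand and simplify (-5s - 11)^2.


Expand (-5s - 11)^2 by repeated multiplication:
= 25s^2 + 110s + 121


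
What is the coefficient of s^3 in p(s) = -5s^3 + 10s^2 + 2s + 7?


Read off the coefficient of s^3: -5


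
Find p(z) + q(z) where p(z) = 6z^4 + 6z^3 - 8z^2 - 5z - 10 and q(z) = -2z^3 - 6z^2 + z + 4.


Align terms by degree and add:
  6z^4 + 6z^3 - 8z^2 - 5z - 10
  -2z^3 - 6z^2 + z + 4
= 6z^4 + 4z^3 - 14z^2 - 4z - 6


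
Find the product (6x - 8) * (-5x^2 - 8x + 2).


Distribute each term of the first polynomial:
  (6x)(-5x^2 - 8x + 2) = -30x^3 - 48x^2 + 12x
  (-8)(-5x^2 - 8x + 2) = 40x^2 + 64x - 16
Sum: -30x^3 - 8x^2 + 76x - 16


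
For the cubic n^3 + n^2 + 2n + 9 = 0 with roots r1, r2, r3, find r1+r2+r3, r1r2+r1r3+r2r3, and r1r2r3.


Monic cubic n^3+bn^2+cn+d=0: sum=-b, pairwise sum=c, product=-d.
b=1, c=2, d=9
r1+r2+r3 = -1
r1r2+r1r3+r2r3 = 2
r1r2r3 = -9


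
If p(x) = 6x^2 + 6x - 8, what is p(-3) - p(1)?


p(-3) = 28
p(1) = 4
p(-3) - p(1) = 28 - 4 = 24


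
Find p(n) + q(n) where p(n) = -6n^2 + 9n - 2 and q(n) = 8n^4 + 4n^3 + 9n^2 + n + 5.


Align terms by degree and add:
  -6n^2 + 9n - 2
+ 8n^4 + 4n^3 + 9n^2 + n + 5
= 8n^4 + 4n^3 + 3n^2 + 10n + 3


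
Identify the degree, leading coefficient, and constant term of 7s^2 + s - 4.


Highest power of s is 2, with coefficient 7. Constant term is -4.
Degree = 2, leading coefficient = 7, constant term = -4


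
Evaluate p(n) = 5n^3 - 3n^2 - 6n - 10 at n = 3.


Using direct substitution:
  5 * (3)^3 = 135
  -3 * (3)^2 = -27
  -6 * (3)^1 = -18
  constant: -10
Sum = 135 - 27 - 18 - 10 = 80


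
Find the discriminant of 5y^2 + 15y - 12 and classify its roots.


D = b^2 - 4ac = (15)^2 - 4(5)(-12) = 225 + 240 = 465
Since D > 0: two distinct irrational roots


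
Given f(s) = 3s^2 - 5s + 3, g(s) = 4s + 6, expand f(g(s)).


Substitute g(s) into f:
f(g(s)) = 3*(4s + 6)^2 + (-5)*(4s + 6) + 3
(4s + 6)^2 = 16s^2 + 48s + 36
Expand and combine: 48s^2 + 124s + 81


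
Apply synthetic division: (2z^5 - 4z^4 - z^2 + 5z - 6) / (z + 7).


Synthetic division with c = -7. Coefficients: 2, -4, 0, -1, 5, -6
Bring down 2.
  2 * -7 = -14; -14 - 4 = -18
  -18 * -7 = 126; 126 + 0 = 126
  126 * -7 = -882; -882 - 1 = -883
  -883 * -7 = 6181; 6181 + 5 = 6186
  6186 * -7 = -43302; -43302 - 6 = -43308
Quotient: 2z^4 - 18z^3 + 126z^2 - 883z + 6186, Remainder: -43308


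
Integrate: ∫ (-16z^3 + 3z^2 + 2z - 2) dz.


Reverse power rule on each term:
  ∫ -16z^3 dz = -4z^4
  ∫ 3z^2 dz = z^3
  ∫ 2z dz = z^2
  ∫ -2 dz = -2z
F(z) = -4z^4 + z^3 + z^2 - 2z + C


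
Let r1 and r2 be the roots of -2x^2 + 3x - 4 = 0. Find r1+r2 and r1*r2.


For ax^2+bx+c=0: sum = -b/a, product = c/a.
a=-2, b=3, c=-4
Sum = -(3)/-2 = 3/2
Product = (-4)/-2 = 2


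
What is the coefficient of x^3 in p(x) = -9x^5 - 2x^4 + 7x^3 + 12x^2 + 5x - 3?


Read off the coefficient of x^3: 7


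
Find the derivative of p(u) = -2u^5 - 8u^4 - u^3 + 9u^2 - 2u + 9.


Apply the power rule term by term:
  d/du(-2u^5) = -10u^4
  d/du(-8u^4) = -32u^3
  d/du(-u^3) = -3u^2
  d/du(9u^2) = 18u
  d/du(-2u) = -2
  d/du(9) = 0
p'(u) = -10u^4 - 32u^3 - 3u^2 + 18u - 2


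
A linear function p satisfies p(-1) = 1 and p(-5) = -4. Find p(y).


p(y) = my + b. Using p(-1)=1, p(-5)=-4:
m = (1 + 4)/(-1 + 5) = 5/4 = 5/4
b = 1 - m*(-1) = 1 + 5/4 = 9/4
p(y) = (5/4)y + (9/4)


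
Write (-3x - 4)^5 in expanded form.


Expand (-3x - 4)^5 by repeated multiplication:
  (-3x - 4)^2 = 9x^2 + 24x + 16
  (-3x - 4)^3 = -27x^3 - 108x^2 - 144x - 64
  (-3x - 4)^4 = 81x^4 + 432x^3 + 864x^2 + 768x + 256
= -243x^5 - 1620x^4 - 4320x^3 - 5760x^2 - 3840x - 1024


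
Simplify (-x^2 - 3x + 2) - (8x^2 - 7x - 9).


Distribute the minus sign:
  (-x^2 - 3x + 2)
- (8x^2 - 7x - 9)
Negate second polynomial: -8x^2 + 7x + 9
Add: -9x^2 + 4x + 11


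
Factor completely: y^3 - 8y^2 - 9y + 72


Try integer roots (divisors of 72). y=3: p(3)=0.
Divide out (y - 3): quotient is y^2 - 5y - 24.
Factor the quadratic: (y - 8)(y + 3)
Result: (y - 3)(y - 8)(y + 3)


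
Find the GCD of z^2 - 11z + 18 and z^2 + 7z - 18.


Factor each:
  z^2 - 11z + 18 = (z - 2)(z - 9)
  z^2 + 7z - 18 = (z - 2)(z + 9)
Common monic factor: z - 2


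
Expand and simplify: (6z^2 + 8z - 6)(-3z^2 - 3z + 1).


Distribute each term of the first polynomial:
  (6z^2)(-3z^2 - 3z + 1) = -18z^4 - 18z^3 + 6z^2
  (8z)(-3z^2 - 3z + 1) = -24z^3 - 24z^2 + 8z
  (-6)(-3z^2 - 3z + 1) = 18z^2 + 18z - 6
Sum: -18z^4 - 42z^3 + 26z - 6


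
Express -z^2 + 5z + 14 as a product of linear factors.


Roots satisfy r1 + r2 = -b/a = 5 and r1*r2 = c/a = -14.
So r1 = -2, r2 = 7.
-z^2 + 5z + 14 = -(z - r1)(z - r2) = -(z + 2)(z - 7)


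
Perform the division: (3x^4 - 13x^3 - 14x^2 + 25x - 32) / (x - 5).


(3x^4 - 13x^3 - 14x^2 + 25x - 32) / (x - 5)
Step 1: 3x^3 * (x - 5) = 3x^4 - 15x^3; subtract.
Step 2: 2x^2 * (x - 5) = 2x^3 - 10x^2; subtract.
Step 3: -4x * (x - 5) = -4x^2 + 20x; subtract.
Step 4: 5 * (x - 5) = 5x - 25; subtract.
Quotient: 3x^3 + 2x^2 - 4x + 5, Remainder: -7


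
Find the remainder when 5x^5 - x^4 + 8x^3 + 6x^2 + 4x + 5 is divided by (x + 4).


By the Remainder Theorem, the remainder equals p(-4):
  5*(-4)^5 = -5120
  -1*(-4)^4 = -256
  8*(-4)^3 = -512
  6*(-4)^2 = 96
  4*(-4)^1 = -16
  constant: 5
Sum: -5120 - 256 - 512 + 96 - 16 + 5 = -5803


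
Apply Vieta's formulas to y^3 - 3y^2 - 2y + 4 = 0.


Monic cubic y^3+by^2+cy+d=0: sum=-b, pairwise sum=c, product=-d.
b=-3, c=-2, d=4
r1+r2+r3 = 3
r1r2+r1r3+r2r3 = -2
r1r2r3 = -4


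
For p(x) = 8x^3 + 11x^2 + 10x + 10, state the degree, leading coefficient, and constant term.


Highest power of x is 3, with coefficient 8. Constant term is 10.
Degree = 3, leading coefficient = 8, constant term = 10


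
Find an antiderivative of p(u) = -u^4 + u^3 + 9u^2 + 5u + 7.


Reverse power rule on each term:
  ∫ -u^4 du = -(1/5)u^5
  ∫ u^3 du = (1/4)u^4
  ∫ 9u^2 du = 3u^3
  ∫ 5u du = (5/2)u^2
  ∫ 7 du = 7u
F(u) = -(1/5)u^5 + (1/4)u^4 + 3u^3 + (5/2)u^2 + 7u + C


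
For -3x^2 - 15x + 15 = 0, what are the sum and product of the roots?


For ax^2+bx+c=0: sum = -b/a, product = c/a.
a=-3, b=-15, c=15
Sum = -(-15)/-3 = -5
Product = (15)/-3 = -5


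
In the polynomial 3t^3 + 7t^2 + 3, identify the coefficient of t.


Read off the coefficient of t: 0


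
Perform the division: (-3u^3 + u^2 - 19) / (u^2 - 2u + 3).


(-3u^3 + u^2 - 19) / (u^2 - 2u + 3)
Step 1: -3u * (u^2 - 2u + 3) = -3u^3 + 6u^2 - 9u; subtract.
Step 2: -5 * (u^2 - 2u + 3) = -5u^2 + 10u - 15; subtract.
Quotient: -3u - 5, Remainder: -u - 4


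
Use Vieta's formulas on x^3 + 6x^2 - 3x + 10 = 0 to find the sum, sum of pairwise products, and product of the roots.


Monic cubic x^3+bx^2+cx+d=0: sum=-b, pairwise sum=c, product=-d.
b=6, c=-3, d=10
r1+r2+r3 = -6
r1r2+r1r3+r2r3 = -3
r1r2r3 = -10


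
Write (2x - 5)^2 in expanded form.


Expand (2x - 5)^2 by repeated multiplication:
= 4x^2 - 20x + 25


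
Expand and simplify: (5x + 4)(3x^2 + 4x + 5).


Distribute each term of the first polynomial:
  (5x)(3x^2 + 4x + 5) = 15x^3 + 20x^2 + 25x
  (4)(3x^2 + 4x + 5) = 12x^2 + 16x + 20
Sum: 15x^3 + 32x^2 + 41x + 20


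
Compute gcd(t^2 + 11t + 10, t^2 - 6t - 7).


Factor each:
  t^2 + 11t + 10 = (t + 1)(t + 10)
  t^2 - 6t - 7 = (t + 1)(t - 7)
Common monic factor: t + 1


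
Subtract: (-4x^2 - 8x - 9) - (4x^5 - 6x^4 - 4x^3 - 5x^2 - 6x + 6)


Distribute the minus sign:
  (-4x^2 - 8x - 9)
- (4x^5 - 6x^4 - 4x^3 - 5x^2 - 6x + 6)
Negate second polynomial: -4x^5 + 6x^4 + 4x^3 + 5x^2 + 6x - 6
Add: -4x^5 + 6x^4 + 4x^3 + x^2 - 2x - 15


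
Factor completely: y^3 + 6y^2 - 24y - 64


Try integer roots (divisors of -64). y=4: p(4)=0.
Divide out (y - 4): quotient is y^2 + 10y + 16.
Factor the quadratic: (y + 2)(y + 8)
Result: (y - 4)(y + 2)(y + 8)


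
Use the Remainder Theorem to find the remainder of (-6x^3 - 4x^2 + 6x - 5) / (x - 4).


By the Remainder Theorem, the remainder equals p(4):
  -6*(4)^3 = -384
  -4*(4)^2 = -64
  6*(4)^1 = 24
  constant: -5
Sum: -384 - 64 + 24 - 5 = -429


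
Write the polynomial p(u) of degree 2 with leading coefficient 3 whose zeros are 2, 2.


p(u) = 3(u - 2)(u - 2)
Expand: 3u^2 - 12u + 12


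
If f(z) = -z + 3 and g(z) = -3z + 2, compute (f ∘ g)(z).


Substitute g(z) into f:
f(g(z)) = -1*(-3z + 2) + 3
Expand and combine: 3z + 1


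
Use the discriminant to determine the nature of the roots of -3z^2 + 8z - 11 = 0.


D = b^2 - 4ac = (8)^2 - 4(-3)(-11) = 64 - 132 = -68
Since D < 0: two complex conjugate roots (no real roots)


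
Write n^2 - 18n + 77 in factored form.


Roots satisfy r1 + r2 = -b/a = 18 and r1*r2 = c/a = 77.
So r1 = 11, r2 = 7.
n^2 - 18n + 77 = (n - r1)(n - r2) = (n - 11)(n - 7)


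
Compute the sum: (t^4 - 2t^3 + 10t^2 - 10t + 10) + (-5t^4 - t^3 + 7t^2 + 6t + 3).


Align terms by degree and add:
  t^4 - 2t^3 + 10t^2 - 10t + 10
  -5t^4 - t^3 + 7t^2 + 6t + 3
= -4t^4 - 3t^3 + 17t^2 - 4t + 13


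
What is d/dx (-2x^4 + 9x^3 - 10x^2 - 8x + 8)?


Apply the power rule term by term:
  d/dx(-2x^4) = -8x^3
  d/dx(9x^3) = 27x^2
  d/dx(-10x^2) = -20x
  d/dx(-8x) = -8
  d/dx(8) = 0
p'(x) = -8x^3 + 27x^2 - 20x - 8


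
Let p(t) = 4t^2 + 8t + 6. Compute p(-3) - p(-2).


p(-3) = 18
p(-2) = 6
p(-3) - p(-2) = 18 - 6 = 12


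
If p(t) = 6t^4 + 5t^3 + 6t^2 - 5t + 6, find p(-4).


Using direct substitution:
  6 * (-4)^4 = 1536
  5 * (-4)^3 = -320
  6 * (-4)^2 = 96
  -5 * (-4)^1 = 20
  constant: 6
Sum = 1536 - 320 + 96 + 20 + 6 = 1338


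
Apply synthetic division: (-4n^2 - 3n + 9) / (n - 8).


Synthetic division with c = 8. Coefficients: -4, -3, 9
Bring down -4.
  -4 * 8 = -32; -32 - 3 = -35
  -35 * 8 = -280; -280 + 9 = -271
Quotient: -4n - 35, Remainder: -271


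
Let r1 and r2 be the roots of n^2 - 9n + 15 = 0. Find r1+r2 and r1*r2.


For an^2+bn+c=0: sum = -b/a, product = c/a.
a=1, b=-9, c=15
Sum = -(-9)/1 = 9
Product = (15)/1 = 15


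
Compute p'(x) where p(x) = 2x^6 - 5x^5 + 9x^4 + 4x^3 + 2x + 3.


Apply the power rule term by term:
  d/dx(2x^6) = 12x^5
  d/dx(-5x^5) = -25x^4
  d/dx(9x^4) = 36x^3
  d/dx(4x^3) = 12x^2
  d/dx(2x) = 2
  d/dx(3) = 0
p'(x) = 12x^5 - 25x^4 + 36x^3 + 12x^2 + 2


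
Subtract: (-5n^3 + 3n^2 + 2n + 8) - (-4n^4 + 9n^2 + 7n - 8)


Distribute the minus sign:
  (-5n^3 + 3n^2 + 2n + 8)
- (-4n^4 + 9n^2 + 7n - 8)
Negate second polynomial: 4n^4 - 9n^2 - 7n + 8
Add: 4n^4 - 5n^3 - 6n^2 - 5n + 16


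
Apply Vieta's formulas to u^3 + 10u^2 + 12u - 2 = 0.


Monic cubic u^3+bu^2+cu+d=0: sum=-b, pairwise sum=c, product=-d.
b=10, c=12, d=-2
r1+r2+r3 = -10
r1r2+r1r3+r2r3 = 12
r1r2r3 = 2


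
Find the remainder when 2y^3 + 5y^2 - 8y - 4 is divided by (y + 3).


By the Remainder Theorem, the remainder equals p(-3):
  2*(-3)^3 = -54
  5*(-3)^2 = 45
  -8*(-3)^1 = 24
  constant: -4
Sum: -54 + 45 + 24 - 4 = 11


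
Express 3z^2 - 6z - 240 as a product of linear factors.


Roots satisfy r1 + r2 = -b/a = 2 and r1*r2 = c/a = -80.
So r1 = -8, r2 = 10.
3z^2 - 6z - 240 = 3(z - r1)(z - r2) = 3(z + 8)(z - 10)


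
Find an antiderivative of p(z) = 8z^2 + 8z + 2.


Reverse power rule on each term:
  ∫ 8z^2 dz = (8/3)z^3
  ∫ 8z dz = 4z^2
  ∫ 2 dz = 2z
F(z) = (8/3)z^3 + 4z^2 + 2z + C


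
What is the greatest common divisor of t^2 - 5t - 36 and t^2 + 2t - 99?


Factor each:
  t^2 - 5t - 36 = (t - 9)(t + 4)
  t^2 + 2t - 99 = (t - 9)(t + 11)
Common monic factor: t - 9


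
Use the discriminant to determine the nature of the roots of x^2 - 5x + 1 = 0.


D = b^2 - 4ac = (-5)^2 - 4(1)(1) = 25 - 4 = 21
Since D > 0: two distinct irrational roots


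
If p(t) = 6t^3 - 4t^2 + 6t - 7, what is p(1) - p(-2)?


p(1) = 1
p(-2) = -83
p(1) - p(-2) = 1 + 83 = 84


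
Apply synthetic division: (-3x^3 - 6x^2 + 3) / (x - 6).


Synthetic division with c = 6. Coefficients: -3, -6, 0, 3
Bring down -3.
  -3 * 6 = -18; -18 - 6 = -24
  -24 * 6 = -144; -144 + 0 = -144
  -144 * 6 = -864; -864 + 3 = -861
Quotient: -3x^2 - 24x - 144, Remainder: -861


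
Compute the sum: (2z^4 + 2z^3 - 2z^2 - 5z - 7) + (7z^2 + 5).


Align terms by degree and add:
  2z^4 + 2z^3 - 2z^2 - 5z - 7
+ 7z^2 + 5
= 2z^4 + 2z^3 + 5z^2 - 5z - 2


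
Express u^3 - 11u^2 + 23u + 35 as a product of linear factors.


Try integer roots (divisors of 35). u=-1: p(-1)=0.
Divide out (u + 1): quotient is u^2 - 12u + 35.
Factor the quadratic: (u - 5)(u - 7)
Result: (u + 1)(u - 5)(u - 7)


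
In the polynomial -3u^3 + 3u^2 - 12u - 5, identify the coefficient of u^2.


Read off the coefficient of u^2: 3


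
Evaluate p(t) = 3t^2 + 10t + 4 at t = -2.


Using direct substitution:
  3 * (-2)^2 = 12
  10 * (-2)^1 = -20
  constant: 4
Sum = 12 - 20 + 4 = -4


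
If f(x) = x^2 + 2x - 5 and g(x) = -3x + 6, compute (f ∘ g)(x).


Substitute g(x) into f:
f(g(x)) = 1*(-3x + 6)^2 + 2*(-3x + 6) + (-5)
(-3x + 6)^2 = 9x^2 - 36x + 36
Expand and combine: 9x^2 - 42x + 43


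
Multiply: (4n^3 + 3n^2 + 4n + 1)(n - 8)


Distribute each term of the first polynomial:
  (4n^3)(n - 8) = 4n^4 - 32n^3
  (3n^2)(n - 8) = 3n^3 - 24n^2
  (4n)(n - 8) = 4n^2 - 32n
  (1)(n - 8) = n - 8
Sum: 4n^4 - 29n^3 - 20n^2 - 31n - 8


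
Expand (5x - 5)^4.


Expand (5x - 5)^4 by repeated multiplication:
  (5x - 5)^2 = 25x^2 - 50x + 25
  (5x - 5)^3 = 125x^3 - 375x^2 + 375x - 125
= 625x^4 - 2500x^3 + 3750x^2 - 2500x + 625


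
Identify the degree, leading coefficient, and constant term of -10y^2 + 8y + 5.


Highest power of y is 2, with coefficient -10. Constant term is 5.
Degree = 2, leading coefficient = -10, constant term = 5


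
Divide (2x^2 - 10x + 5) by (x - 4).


(2x^2 - 10x + 5) / (x - 4)
Step 1: 2x * (x - 4) = 2x^2 - 8x; subtract.
Step 2: -2 * (x - 4) = -2x + 8; subtract.
Quotient: 2x - 2, Remainder: -3


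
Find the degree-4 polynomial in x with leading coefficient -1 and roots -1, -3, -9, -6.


p(x) = -(x + 1)(x + 3)(x + 9)(x + 6)
Expand: -x^4 - 19x^3 - 117x^2 - 261x - 162


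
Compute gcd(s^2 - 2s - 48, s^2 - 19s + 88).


Factor each:
  s^2 - 2s - 48 = (s - 8)(s + 6)
  s^2 - 19s + 88 = (s - 8)(s - 11)
Common monic factor: s - 8


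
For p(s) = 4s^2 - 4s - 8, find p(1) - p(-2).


p(1) = -8
p(-2) = 16
p(1) - p(-2) = -8 - 16 = -24


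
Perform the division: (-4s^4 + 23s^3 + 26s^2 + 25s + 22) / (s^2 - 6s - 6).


(-4s^4 + 23s^3 + 26s^2 + 25s + 22) / (s^2 - 6s - 6)
Step 1: -4s^2 * (s^2 - 6s - 6) = -4s^4 + 24s^3 + 24s^2; subtract.
Step 2: -s * (s^2 - 6s - 6) = -s^3 + 6s^2 + 6s; subtract.
Step 3: -4 * (s^2 - 6s - 6) = -4s^2 + 24s + 24; subtract.
Quotient: -4s^2 - s - 4, Remainder: -5s - 2


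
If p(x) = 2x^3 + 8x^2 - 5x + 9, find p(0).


Using direct substitution:
  2 * (0)^3 = 0
  8 * (0)^2 = 0
  -5 * (0)^1 = 0
  constant: 9
Sum = 0 + 0 + 0 + 9 = 9


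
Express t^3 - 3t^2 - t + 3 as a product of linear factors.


Try integer roots (divisors of 3). t=-1: p(-1)=0.
Divide out (t + 1): quotient is t^2 - 4t + 3.
Factor the quadratic: (t - 3)(t - 1)
Result: (t + 1)(t - 3)(t - 1)


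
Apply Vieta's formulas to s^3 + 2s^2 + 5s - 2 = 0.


Monic cubic s^3+bs^2+cs+d=0: sum=-b, pairwise sum=c, product=-d.
b=2, c=5, d=-2
r1+r2+r3 = -2
r1r2+r1r3+r2r3 = 5
r1r2r3 = 2


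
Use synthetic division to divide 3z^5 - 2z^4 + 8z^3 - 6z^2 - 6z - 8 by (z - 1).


Synthetic division with c = 1. Coefficients: 3, -2, 8, -6, -6, -8
Bring down 3.
  3 * 1 = 3; 3 - 2 = 1
  1 * 1 = 1; 1 + 8 = 9
  9 * 1 = 9; 9 - 6 = 3
  3 * 1 = 3; 3 - 6 = -3
  -3 * 1 = -3; -3 - 8 = -11
Quotient: 3z^4 + z^3 + 9z^2 + 3z - 3, Remainder: -11


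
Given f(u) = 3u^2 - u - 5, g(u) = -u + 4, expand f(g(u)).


Substitute g(u) into f:
f(g(u)) = 3*(-u + 4)^2 + (-1)*(-u + 4) + (-5)
(-u + 4)^2 = u^2 - 8u + 16
Expand and combine: 3u^2 - 23u + 39


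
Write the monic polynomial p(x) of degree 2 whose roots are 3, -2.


p(x) = (x - 3)(x + 2)
Expand: x^2 - x - 6


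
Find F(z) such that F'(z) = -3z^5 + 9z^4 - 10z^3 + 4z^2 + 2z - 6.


Reverse power rule on each term:
  ∫ -3z^5 dz = -(1/2)z^6
  ∫ 9z^4 dz = (9/5)z^5
  ∫ -10z^3 dz = -(5/2)z^4
  ∫ 4z^2 dz = (4/3)z^3
  ∫ 2z dz = z^2
  ∫ -6 dz = -6z
F(z) = -(1/2)z^6 + (9/5)z^5 - (5/2)z^4 + (4/3)z^3 + z^2 - 6z + C


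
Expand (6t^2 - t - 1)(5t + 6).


Distribute each term of the first polynomial:
  (6t^2)(5t + 6) = 30t^3 + 36t^2
  (-t)(5t + 6) = -5t^2 - 6t
  (-1)(5t + 6) = -5t - 6
Sum: 30t^3 + 31t^2 - 11t - 6


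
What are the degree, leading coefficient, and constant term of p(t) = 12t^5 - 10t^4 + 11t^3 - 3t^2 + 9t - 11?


Highest power of t is 5, with coefficient 12. Constant term is -11.
Degree = 5, leading coefficient = 12, constant term = -11


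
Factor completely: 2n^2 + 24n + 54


Roots satisfy r1 + r2 = -b/a = -12 and r1*r2 = c/a = 27.
So r1 = -3, r2 = -9.
2n^2 + 24n + 54 = 2(n - r1)(n - r2) = 2(n + 3)(n + 9)


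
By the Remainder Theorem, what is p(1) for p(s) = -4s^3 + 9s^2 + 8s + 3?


By the Remainder Theorem, the remainder equals p(1):
  -4*(1)^3 = -4
  9*(1)^2 = 9
  8*(1)^1 = 8
  constant: 3
Sum: -4 + 9 + 8 + 3 = 16


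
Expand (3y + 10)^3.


Expand (3y + 10)^3 by repeated multiplication:
  (3y + 10)^2 = 9y^2 + 60y + 100
= 27y^3 + 270y^2 + 900y + 1000


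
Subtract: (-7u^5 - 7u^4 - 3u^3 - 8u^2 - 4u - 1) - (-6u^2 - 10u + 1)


Distribute the minus sign:
  (-7u^5 - 7u^4 - 3u^3 - 8u^2 - 4u - 1)
- (-6u^2 - 10u + 1)
Negate second polynomial: 6u^2 + 10u - 1
Add: -7u^5 - 7u^4 - 3u^3 - 2u^2 + 6u - 2


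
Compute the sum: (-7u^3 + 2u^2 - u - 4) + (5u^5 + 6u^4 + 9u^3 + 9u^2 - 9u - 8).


Align terms by degree and add:
  -7u^3 + 2u^2 - u - 4
+ 5u^5 + 6u^4 + 9u^3 + 9u^2 - 9u - 8
= 5u^5 + 6u^4 + 2u^3 + 11u^2 - 10u - 12


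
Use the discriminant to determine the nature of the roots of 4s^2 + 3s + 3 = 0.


D = b^2 - 4ac = (3)^2 - 4(4)(3) = 9 - 48 = -39
Since D < 0: two complex conjugate roots (no real roots)


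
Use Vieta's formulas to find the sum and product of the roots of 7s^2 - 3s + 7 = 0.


For as^2+bs+c=0: sum = -b/a, product = c/a.
a=7, b=-3, c=7
Sum = -(-3)/7 = 3/7
Product = (7)/7 = 1


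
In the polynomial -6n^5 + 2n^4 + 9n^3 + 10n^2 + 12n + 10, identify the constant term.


Read off the constant term: 10


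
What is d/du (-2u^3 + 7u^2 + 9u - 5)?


Apply the power rule term by term:
  d/du(-2u^3) = -6u^2
  d/du(7u^2) = 14u
  d/du(9u) = 9
  d/du(-5) = 0
p'(u) = -6u^2 + 14u + 9


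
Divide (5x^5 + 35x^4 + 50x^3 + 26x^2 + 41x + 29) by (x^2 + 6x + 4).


(5x^5 + 35x^4 + 50x^3 + 26x^2 + 41x + 29) / (x^2 + 6x + 4)
Step 1: 5x^3 * (x^2 + 6x + 4) = 5x^5 + 30x^4 + 20x^3; subtract.
Step 2: 5x^2 * (x^2 + 6x + 4) = 5x^4 + 30x^3 + 20x^2; subtract.
Step 3: 0 * (x^2 + 6x + 4) = 0; subtract.
Step 4: 6 * (x^2 + 6x + 4) = 6x^2 + 36x + 24; subtract.
Quotient: 5x^3 + 5x^2 + 6, Remainder: 5x + 5


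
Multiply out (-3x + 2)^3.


Expand (-3x + 2)^3 by repeated multiplication:
  (-3x + 2)^2 = 9x^2 - 12x + 4
= -27x^3 + 54x^2 - 36x + 8


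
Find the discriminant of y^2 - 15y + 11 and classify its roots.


D = b^2 - 4ac = (-15)^2 - 4(1)(11) = 225 - 44 = 181
Since D > 0: two distinct irrational roots


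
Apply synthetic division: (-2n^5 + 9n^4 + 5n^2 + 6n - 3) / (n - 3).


Synthetic division with c = 3. Coefficients: -2, 9, 0, 5, 6, -3
Bring down -2.
  -2 * 3 = -6; -6 + 9 = 3
  3 * 3 = 9; 9 + 0 = 9
  9 * 3 = 27; 27 + 5 = 32
  32 * 3 = 96; 96 + 6 = 102
  102 * 3 = 306; 306 - 3 = 303
Quotient: -2n^4 + 3n^3 + 9n^2 + 32n + 102, Remainder: 303


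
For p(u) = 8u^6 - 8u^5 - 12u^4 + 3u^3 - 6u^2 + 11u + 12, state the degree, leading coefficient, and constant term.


Highest power of u is 6, with coefficient 8. Constant term is 12.
Degree = 6, leading coefficient = 8, constant term = 12


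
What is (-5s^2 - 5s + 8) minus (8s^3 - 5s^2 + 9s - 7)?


Distribute the minus sign:
  (-5s^2 - 5s + 8)
- (8s^3 - 5s^2 + 9s - 7)
Negate second polynomial: -8s^3 + 5s^2 - 9s + 7
Add: -8s^3 - 14s + 15


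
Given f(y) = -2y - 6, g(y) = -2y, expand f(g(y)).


Substitute g(y) into f:
f(g(y)) = -2*(-2y) + (-6)
Expand and combine: 4y - 6


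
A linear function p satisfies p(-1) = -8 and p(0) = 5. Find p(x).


p(x) = mx + b. Using p(-1)=-8, p(0)=5:
m = (-8 - 5)/(-1) = -13/-1 = 13
b = -8 - m*(-1) = -8 + 13 = 5
p(x) = 13x + 5


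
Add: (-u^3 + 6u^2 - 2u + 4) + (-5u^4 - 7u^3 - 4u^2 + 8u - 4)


Align terms by degree and add:
  -u^3 + 6u^2 - 2u + 4
  -5u^4 - 7u^3 - 4u^2 + 8u - 4
= -5u^4 - 8u^3 + 2u^2 + 6u


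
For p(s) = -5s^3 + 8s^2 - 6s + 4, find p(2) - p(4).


p(2) = -16
p(4) = -212
p(2) - p(4) = -16 + 212 = 196


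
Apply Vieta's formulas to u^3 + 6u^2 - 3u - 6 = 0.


Monic cubic u^3+bu^2+cu+d=0: sum=-b, pairwise sum=c, product=-d.
b=6, c=-3, d=-6
r1+r2+r3 = -6
r1r2+r1r3+r2r3 = -3
r1r2r3 = 6


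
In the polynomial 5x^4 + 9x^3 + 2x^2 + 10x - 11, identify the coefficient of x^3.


Read off the coefficient of x^3: 9


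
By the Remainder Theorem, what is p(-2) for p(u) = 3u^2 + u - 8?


By the Remainder Theorem, the remainder equals p(-2):
  3*(-2)^2 = 12
  1*(-2)^1 = -2
  constant: -8
Sum: 12 - 2 - 8 = 2


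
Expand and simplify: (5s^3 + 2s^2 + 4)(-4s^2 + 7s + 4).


Distribute each term of the first polynomial:
  (5s^3)(-4s^2 + 7s + 4) = -20s^5 + 35s^4 + 20s^3
  (2s^2)(-4s^2 + 7s + 4) = -8s^4 + 14s^3 + 8s^2
  (4)(-4s^2 + 7s + 4) = -16s^2 + 28s + 16
Sum: -20s^5 + 27s^4 + 34s^3 - 8s^2 + 28s + 16


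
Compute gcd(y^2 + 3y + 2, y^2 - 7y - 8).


Factor each:
  y^2 + 3y + 2 = (y + 1)(y + 2)
  y^2 - 7y - 8 = (y + 1)(y - 8)
Common monic factor: y + 1


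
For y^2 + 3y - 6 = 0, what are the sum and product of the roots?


For ay^2+by+c=0: sum = -b/a, product = c/a.
a=1, b=3, c=-6
Sum = -(3)/1 = -3
Product = (-6)/1 = -6


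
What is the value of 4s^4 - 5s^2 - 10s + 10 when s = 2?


Using direct substitution:
  4 * (2)^4 = 64
  0 * (2)^3 = 0
  -5 * (2)^2 = -20
  -10 * (2)^1 = -20
  constant: 10
Sum = 64 + 0 - 20 - 20 + 10 = 34


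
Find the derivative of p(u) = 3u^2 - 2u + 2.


Apply the power rule term by term:
  d/du(3u^2) = 6u
  d/du(-2u) = -2
  d/du(2) = 0
p'(u) = 6u - 2


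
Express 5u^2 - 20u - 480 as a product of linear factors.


Roots satisfy r1 + r2 = -b/a = 4 and r1*r2 = c/a = -96.
So r1 = 12, r2 = -8.
5u^2 - 20u - 480 = 5(u - r1)(u - r2) = 5(u - 12)(u + 8)


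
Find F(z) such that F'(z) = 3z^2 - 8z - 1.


Reverse power rule on each term:
  ∫ 3z^2 dz = z^3
  ∫ -8z dz = -4z^2
  ∫ -1 dz = -z
F(z) = z^3 - 4z^2 - z + C


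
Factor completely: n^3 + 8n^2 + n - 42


Try integer roots (divisors of -42). n=-3: p(-3)=0.
Divide out (n + 3): quotient is n^2 + 5n - 14.
Factor the quadratic: (n - 2)(n + 7)
Result: (n + 3)(n - 2)(n + 7)


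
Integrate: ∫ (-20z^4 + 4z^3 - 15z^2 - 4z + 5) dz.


Reverse power rule on each term:
  ∫ -20z^4 dz = -4z^5
  ∫ 4z^3 dz = z^4
  ∫ -15z^2 dz = -5z^3
  ∫ -4z dz = -2z^2
  ∫ 5 dz = 5z
F(z) = -4z^5 + z^4 - 5z^3 - 2z^2 + 5z + C


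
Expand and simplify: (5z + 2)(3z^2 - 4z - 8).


Distribute each term of the first polynomial:
  (5z)(3z^2 - 4z - 8) = 15z^3 - 20z^2 - 40z
  (2)(3z^2 - 4z - 8) = 6z^2 - 8z - 16
Sum: 15z^3 - 14z^2 - 48z - 16


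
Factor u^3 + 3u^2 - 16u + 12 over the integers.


Try integer roots (divisors of 12). u=-6: p(-6)=0.
Divide out (u + 6): quotient is u^2 - 3u + 2.
Factor the quadratic: (u - 2)(u - 1)
Result: (u + 6)(u - 2)(u - 1)


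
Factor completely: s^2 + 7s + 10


Roots satisfy r1 + r2 = -b/a = -7 and r1*r2 = c/a = 10.
So r1 = -2, r2 = -5.
s^2 + 7s + 10 = (s - r1)(s - r2) = (s + 2)(s + 5)


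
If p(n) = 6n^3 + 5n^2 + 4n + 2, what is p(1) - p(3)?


p(1) = 17
p(3) = 221
p(1) - p(3) = 17 - 221 = -204


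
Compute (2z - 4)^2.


Expand (2z - 4)^2 by repeated multiplication:
= 4z^2 - 16z + 16


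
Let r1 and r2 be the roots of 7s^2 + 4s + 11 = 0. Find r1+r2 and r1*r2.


For as^2+bs+c=0: sum = -b/a, product = c/a.
a=7, b=4, c=11
Sum = -(4)/7 = -4/7
Product = (11)/7 = 11/7
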